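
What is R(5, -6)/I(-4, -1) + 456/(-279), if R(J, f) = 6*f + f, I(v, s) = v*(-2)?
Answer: -2561/372 ≈ -6.8844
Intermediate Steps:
I(v, s) = -2*v
R(J, f) = 7*f
R(5, -6)/I(-4, -1) + 456/(-279) = (7*(-6))/((-2*(-4))) + 456/(-279) = -42/8 + 456*(-1/279) = -42*⅛ - 152/93 = -21/4 - 152/93 = -2561/372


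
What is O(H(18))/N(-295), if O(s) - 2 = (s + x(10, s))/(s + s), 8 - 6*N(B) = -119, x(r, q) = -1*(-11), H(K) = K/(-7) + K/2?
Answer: 302/1905 ≈ 0.15853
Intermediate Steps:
H(K) = 5*K/14 (H(K) = K*(-⅐) + K*(½) = -K/7 + K/2 = 5*K/14)
x(r, q) = 11
N(B) = 127/6 (N(B) = 4/3 - ⅙*(-119) = 4/3 + 119/6 = 127/6)
O(s) = 2 + (11 + s)/(2*s) (O(s) = 2 + (s + 11)/(s + s) = 2 + (11 + s)/((2*s)) = 2 + (11 + s)*(1/(2*s)) = 2 + (11 + s)/(2*s))
O(H(18))/N(-295) = ((11 + 5*((5/14)*18))/(2*(((5/14)*18))))/(127/6) = ((11 + 5*(45/7))/(2*(45/7)))*(6/127) = ((½)*(7/45)*(11 + 225/7))*(6/127) = ((½)*(7/45)*(302/7))*(6/127) = (151/45)*(6/127) = 302/1905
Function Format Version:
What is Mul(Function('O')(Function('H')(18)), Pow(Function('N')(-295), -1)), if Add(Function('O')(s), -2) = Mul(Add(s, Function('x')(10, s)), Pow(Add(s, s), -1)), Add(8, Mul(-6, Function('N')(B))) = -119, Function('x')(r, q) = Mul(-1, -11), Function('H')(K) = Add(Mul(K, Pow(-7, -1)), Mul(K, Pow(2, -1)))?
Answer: Rational(302, 1905) ≈ 0.15853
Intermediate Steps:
Function('H')(K) = Mul(Rational(5, 14), K) (Function('H')(K) = Add(Mul(K, Rational(-1, 7)), Mul(K, Rational(1, 2))) = Add(Mul(Rational(-1, 7), K), Mul(Rational(1, 2), K)) = Mul(Rational(5, 14), K))
Function('x')(r, q) = 11
Function('N')(B) = Rational(127, 6) (Function('N')(B) = Add(Rational(4, 3), Mul(Rational(-1, 6), -119)) = Add(Rational(4, 3), Rational(119, 6)) = Rational(127, 6))
Function('O')(s) = Add(2, Mul(Rational(1, 2), Pow(s, -1), Add(11, s))) (Function('O')(s) = Add(2, Mul(Add(s, 11), Pow(Add(s, s), -1))) = Add(2, Mul(Add(11, s), Pow(Mul(2, s), -1))) = Add(2, Mul(Add(11, s), Mul(Rational(1, 2), Pow(s, -1)))) = Add(2, Mul(Rational(1, 2), Pow(s, -1), Add(11, s))))
Mul(Function('O')(Function('H')(18)), Pow(Function('N')(-295), -1)) = Mul(Mul(Rational(1, 2), Pow(Mul(Rational(5, 14), 18), -1), Add(11, Mul(5, Mul(Rational(5, 14), 18)))), Pow(Rational(127, 6), -1)) = Mul(Mul(Rational(1, 2), Pow(Rational(45, 7), -1), Add(11, Mul(5, Rational(45, 7)))), Rational(6, 127)) = Mul(Mul(Rational(1, 2), Rational(7, 45), Add(11, Rational(225, 7))), Rational(6, 127)) = Mul(Mul(Rational(1, 2), Rational(7, 45), Rational(302, 7)), Rational(6, 127)) = Mul(Rational(151, 45), Rational(6, 127)) = Rational(302, 1905)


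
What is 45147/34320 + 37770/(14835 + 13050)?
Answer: 397077/148720 ≈ 2.6700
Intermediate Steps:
45147/34320 + 37770/(14835 + 13050) = 45147*(1/34320) + 37770/27885 = 15049/11440 + 37770*(1/27885) = 15049/11440 + 2518/1859 = 397077/148720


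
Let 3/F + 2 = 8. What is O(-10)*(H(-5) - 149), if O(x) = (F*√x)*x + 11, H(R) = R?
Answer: -1694 + 770*I*√10 ≈ -1694.0 + 2435.0*I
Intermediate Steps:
F = ½ (F = 3/(-2 + 8) = 3/6 = 3*(⅙) = ½ ≈ 0.50000)
O(x) = 11 + x^(3/2)/2 (O(x) = (√x/2)*x + 11 = x^(3/2)/2 + 11 = 11 + x^(3/2)/2)
O(-10)*(H(-5) - 149) = (11 + (-10)^(3/2)/2)*(-5 - 149) = (11 + (-10*I*√10)/2)*(-154) = (11 - 5*I*√10)*(-154) = -1694 + 770*I*√10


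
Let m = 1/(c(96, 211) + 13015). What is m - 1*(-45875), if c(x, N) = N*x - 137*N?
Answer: 200198501/4364 ≈ 45875.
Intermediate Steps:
c(x, N) = -137*N + N*x
m = 1/4364 (m = 1/(211*(-137 + 96) + 13015) = 1/(211*(-41) + 13015) = 1/(-8651 + 13015) = 1/4364 ≈ 0.00022915)
m - 1*(-45875) = 1/4364 - 1*(-45875) = 1/4364 + 45875 = 200198501/4364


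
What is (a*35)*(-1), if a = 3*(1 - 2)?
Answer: 105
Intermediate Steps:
a = -3 (a = 3*(-1) = -3)
(a*35)*(-1) = -3*35*(-1) = -105*(-1) = 105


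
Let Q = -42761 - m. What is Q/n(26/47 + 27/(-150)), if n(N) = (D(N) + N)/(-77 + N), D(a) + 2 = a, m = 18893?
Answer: -5551110371/1473 ≈ -3.7686e+6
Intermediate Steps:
D(a) = -2 + a
n(N) = (-2 + 2*N)/(-77 + N) (n(N) = ((-2 + N) + N)/(-77 + N) = (-2 + 2*N)/(-77 + N))
Q = -61654 (Q = -42761 - 1*18893 = -42761 - 18893 = -61654)
Q/n(26/47 + 27/(-150)) = -61654*(-77 + (26/47 + 27/(-150)))/(2*(-1 + (26/47 + 27/(-150)))) = -61654*(-77 + (26*(1/47) + 27*(-1/150)))/(2*(-1 + (26*(1/47) + 27*(-1/150)))) = -61654*(-77 + (26/47 - 9/50))/(2*(-1 + (26/47 - 9/50))) = -61654*(-77 + 877/2350)/(2*(-1 + 877/2350)) = -61654/(2*(-1473/2350)/(-180073/2350)) = -61654/(2*(-2350/180073)*(-1473/2350)) = -61654/2946/180073 = -61654*180073/2946 = -5551110371/1473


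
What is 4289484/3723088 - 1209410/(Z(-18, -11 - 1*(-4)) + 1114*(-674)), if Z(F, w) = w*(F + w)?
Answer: 52180325723/18883628116 ≈ 2.7633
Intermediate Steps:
4289484/3723088 - 1209410/(Z(-18, -11 - 1*(-4)) + 1114*(-674)) = 4289484/3723088 - 1209410/((-11 - 1*(-4))*(-18 + (-11 - 1*(-4))) + 1114*(-674)) = 4289484*(1/3723088) - 1209410/((-11 + 4)*(-18 + (-11 + 4)) - 750836) = 28983/25156 - 1209410/(-7*(-18 - 7) - 750836) = 28983/25156 - 1209410/(-7*(-25) - 750836) = 28983/25156 - 1209410/(175 - 750836) = 28983/25156 - 1209410/(-750661) = 28983/25156 - 1209410*(-1/750661) = 28983/25156 + 1209410/750661 = 52180325723/18883628116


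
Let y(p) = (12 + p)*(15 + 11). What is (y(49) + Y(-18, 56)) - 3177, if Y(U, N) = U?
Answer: -1609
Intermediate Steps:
y(p) = 312 + 26*p (y(p) = (12 + p)*26 = 312 + 26*p)
(y(49) + Y(-18, 56)) - 3177 = ((312 + 26*49) - 18) - 3177 = ((312 + 1274) - 18) - 3177 = (1586 - 18) - 3177 = 1568 - 3177 = -1609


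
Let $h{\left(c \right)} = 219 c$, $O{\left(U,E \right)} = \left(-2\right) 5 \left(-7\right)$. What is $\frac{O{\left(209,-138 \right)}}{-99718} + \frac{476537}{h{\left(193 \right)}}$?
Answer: $\frac{325454506}{28868361} \approx 11.274$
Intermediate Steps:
$O{\left(U,E \right)} = 70$ ($O{\left(U,E \right)} = \left(-10\right) \left(-7\right) = 70$)
$\frac{O{\left(209,-138 \right)}}{-99718} + \frac{476537}{h{\left(193 \right)}} = \frac{70}{-99718} + \frac{476537}{219 \cdot 193} = 70 \left(- \frac{1}{99718}\right) + \frac{476537}{42267} = - \frac{35}{49859} + 476537 \cdot \frac{1}{42267} = - \frac{35}{49859} + \frac{476537}{42267} = \frac{325454506}{28868361}$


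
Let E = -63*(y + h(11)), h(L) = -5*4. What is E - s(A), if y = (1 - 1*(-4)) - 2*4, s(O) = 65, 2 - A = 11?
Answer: 1384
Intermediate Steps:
h(L) = -20
A = -9 (A = 2 - 1*11 = 2 - 11 = -9)
y = -3 (y = (1 + 4) - 8 = 5 - 8 = -3)
E = 1449 (E = -63*(-3 - 20) = -63*(-23) = 1449)
E - s(A) = 1449 - 1*65 = 1449 - 65 = 1384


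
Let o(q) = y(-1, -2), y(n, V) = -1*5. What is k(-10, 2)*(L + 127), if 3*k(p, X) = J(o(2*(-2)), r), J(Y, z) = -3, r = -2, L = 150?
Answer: -277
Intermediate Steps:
y(n, V) = -5
o(q) = -5
k(p, X) = -1 (k(p, X) = (⅓)*(-3) = -1)
k(-10, 2)*(L + 127) = -(150 + 127) = -1*277 = -277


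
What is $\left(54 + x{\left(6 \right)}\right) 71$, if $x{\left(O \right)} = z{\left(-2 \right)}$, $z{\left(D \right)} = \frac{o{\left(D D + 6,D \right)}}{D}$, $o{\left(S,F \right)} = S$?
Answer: $3479$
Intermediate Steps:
$z{\left(D \right)} = \frac{6 + D^{2}}{D}$ ($z{\left(D \right)} = \frac{D D + 6}{D} = \frac{D^{2} + 6}{D} = \frac{6 + D^{2}}{D}$)
$x{\left(O \right)} = -5$ ($x{\left(O \right)} = -2 + \frac{6}{-2} = -2 + 6 \left(- \frac{1}{2}\right) = -2 - 3 = -5$)
$\left(54 + x{\left(6 \right)}\right) 71 = \left(54 - 5\right) 71 = 49 \cdot 71 = 3479$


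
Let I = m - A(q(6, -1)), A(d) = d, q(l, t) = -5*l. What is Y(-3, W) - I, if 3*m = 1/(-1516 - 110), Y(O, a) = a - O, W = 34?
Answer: 34147/4878 ≈ 7.0002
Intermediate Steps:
m = -1/4878 (m = 1/(3*(-1516 - 110)) = (1/3)/(-1626) = (1/3)*(-1/1626) = -1/4878 ≈ -0.00020500)
I = 146339/4878 (I = -1/4878 - (-5)*6 = -1/4878 - 1*(-30) = -1/4878 + 30 = 146339/4878 ≈ 30.000)
Y(-3, W) - I = (34 - 1*(-3)) - 1*146339/4878 = (34 + 3) - 146339/4878 = 37 - 146339/4878 = 34147/4878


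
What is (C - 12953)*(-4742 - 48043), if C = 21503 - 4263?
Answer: -226289295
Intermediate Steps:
C = 17240
(C - 12953)*(-4742 - 48043) = (17240 - 12953)*(-4742 - 48043) = 4287*(-52785) = -226289295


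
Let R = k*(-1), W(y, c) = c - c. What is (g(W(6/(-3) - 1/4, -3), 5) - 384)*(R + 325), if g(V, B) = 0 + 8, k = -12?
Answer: -126712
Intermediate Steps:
W(y, c) = 0
g(V, B) = 8
R = 12 (R = -12*(-1) = 12)
(g(W(6/(-3) - 1/4, -3), 5) - 384)*(R + 325) = (8 - 384)*(12 + 325) = -376*337 = -126712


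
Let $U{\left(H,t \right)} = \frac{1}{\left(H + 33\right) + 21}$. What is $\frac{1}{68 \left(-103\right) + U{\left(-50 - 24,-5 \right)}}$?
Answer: $- \frac{20}{140081} \approx -0.00014277$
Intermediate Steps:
$U{\left(H,t \right)} = \frac{1}{54 + H}$ ($U{\left(H,t \right)} = \frac{1}{\left(33 + H\right) + 21} = \frac{1}{54 + H}$)
$\frac{1}{68 \left(-103\right) + U{\left(-50 - 24,-5 \right)}} = \frac{1}{68 \left(-103\right) + \frac{1}{54 - 74}} = \frac{1}{-7004 + \frac{1}{54 - 74}} = \frac{1}{-7004 + \frac{1}{-20}} = \frac{1}{-7004 - \frac{1}{20}} = \frac{1}{- \frac{140081}{20}} = - \frac{20}{140081}$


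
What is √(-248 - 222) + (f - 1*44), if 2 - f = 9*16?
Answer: -186 + I*√470 ≈ -186.0 + 21.679*I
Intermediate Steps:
f = -142 (f = 2 - 9*16 = 2 - 1*144 = 2 - 144 = -142)
√(-248 - 222) + (f - 1*44) = √(-248 - 222) + (-142 - 1*44) = √(-470) + (-142 - 44) = I*√470 - 186 = -186 + I*√470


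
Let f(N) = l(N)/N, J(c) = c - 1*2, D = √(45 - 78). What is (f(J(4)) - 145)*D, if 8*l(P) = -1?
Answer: -2321*I*√33/16 ≈ -833.32*I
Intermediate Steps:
D = I*√33 (D = √(-33) = I*√33 ≈ 5.7446*I)
J(c) = -2 + c (J(c) = c - 2 = -2 + c)
l(P) = -⅛ (l(P) = (⅛)*(-1) = -⅛)
f(N) = -1/(8*N)
(f(J(4)) - 145)*D = (-1/(8*(-2 + 4)) - 145)*(I*√33) = (-⅛/2 - 145)*(I*√33) = (-⅛*½ - 145)*(I*√33) = (-1/16 - 145)*(I*√33) = -2321*I*√33/16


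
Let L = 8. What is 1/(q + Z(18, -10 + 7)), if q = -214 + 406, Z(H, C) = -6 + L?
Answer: 1/194 ≈ 0.0051546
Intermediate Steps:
Z(H, C) = 2 (Z(H, C) = -6 + 8 = 2)
q = 192
1/(q + Z(18, -10 + 7)) = 1/(192 + 2) = 1/194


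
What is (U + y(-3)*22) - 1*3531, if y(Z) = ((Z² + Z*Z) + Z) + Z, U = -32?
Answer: -3299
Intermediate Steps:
y(Z) = 2*Z + 2*Z² (y(Z) = ((Z² + Z²) + Z) + Z = (2*Z² + Z) + Z = (Z + 2*Z²) + Z = 2*Z + 2*Z²)
(U + y(-3)*22) - 1*3531 = (-32 + (2*(-3)*(1 - 3))*22) - 1*3531 = (-32 + (2*(-3)*(-2))*22) - 3531 = (-32 + 12*22) - 3531 = (-32 + 264) - 3531 = 232 - 3531 = -3299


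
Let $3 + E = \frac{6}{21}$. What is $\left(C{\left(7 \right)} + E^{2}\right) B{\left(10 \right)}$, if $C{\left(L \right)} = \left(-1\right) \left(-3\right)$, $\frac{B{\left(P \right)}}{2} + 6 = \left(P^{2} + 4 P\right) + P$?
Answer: $\frac{146304}{49} \approx 2985.8$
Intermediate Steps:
$E = - \frac{19}{7}$ ($E = -3 + \frac{6}{21} = -3 + 6 \cdot \frac{1}{21} = -3 + \frac{2}{7} = - \frac{19}{7} \approx -2.7143$)
$B{\left(P \right)} = -12 + 2 P^{2} + 10 P$ ($B{\left(P \right)} = -12 + 2 \left(\left(P^{2} + 4 P\right) + P\right) = -12 + 2 \left(P^{2} + 5 P\right) = -12 + \left(2 P^{2} + 10 P\right) = -12 + 2 P^{2} + 10 P$)
$C{\left(L \right)} = 3$
$\left(C{\left(7 \right)} + E^{2}\right) B{\left(10 \right)} = \left(3 + \left(- \frac{19}{7}\right)^{2}\right) \left(-12 + 2 \cdot 10^{2} + 10 \cdot 10\right) = \left(3 + \frac{361}{49}\right) \left(-12 + 2 \cdot 100 + 100\right) = \frac{508 \left(-12 + 200 + 100\right)}{49} = \frac{508}{49} \cdot 288 = \frac{146304}{49}$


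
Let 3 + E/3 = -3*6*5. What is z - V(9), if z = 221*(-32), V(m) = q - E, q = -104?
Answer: -7247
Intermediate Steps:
E = -279 (E = -9 + 3*(-3*6*5) = -9 + 3*(-18*5) = -9 + 3*(-90) = -9 - 270 = -279)
V(m) = 175 (V(m) = -104 - 1*(-279) = -104 + 279 = 175)
z = -7072
z - V(9) = -7072 - 1*175 = -7072 - 175 = -7247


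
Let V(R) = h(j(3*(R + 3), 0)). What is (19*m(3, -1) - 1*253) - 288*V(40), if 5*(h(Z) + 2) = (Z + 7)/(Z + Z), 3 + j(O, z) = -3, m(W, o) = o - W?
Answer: 1259/5 ≈ 251.80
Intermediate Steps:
j(O, z) = -6 (j(O, z) = -3 - 3 = -6)
h(Z) = -2 + (7 + Z)/(10*Z) (h(Z) = -2 + ((Z + 7)/(Z + Z))/5 = -2 + ((7 + Z)/((2*Z)))/5 = -2 + ((7 + Z)*(1/(2*Z)))/5 = -2 + ((7 + Z)/(2*Z))/5 = -2 + (7 + Z)/(10*Z))
V(R) = -121/60 (V(R) = (⅒)*(7 - 19*(-6))/(-6) = (⅒)*(-⅙)*(7 + 114) = (⅒)*(-⅙)*121 = -121/60)
(19*m(3, -1) - 1*253) - 288*V(40) = (19*(-1 - 1*3) - 1*253) - 288*(-121/60) = (19*(-1 - 3) - 253) + 2904/5 = (19*(-4) - 253) + 2904/5 = (-76 - 253) + 2904/5 = -329 + 2904/5 = 1259/5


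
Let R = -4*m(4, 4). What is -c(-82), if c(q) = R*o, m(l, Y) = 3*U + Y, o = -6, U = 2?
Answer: -240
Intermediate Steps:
m(l, Y) = 6 + Y (m(l, Y) = 3*2 + Y = 6 + Y)
R = -40 (R = -4*(6 + 4) = -4*10 = -40)
c(q) = 240 (c(q) = -40*(-6) = 240)
-c(-82) = -1*240 = -240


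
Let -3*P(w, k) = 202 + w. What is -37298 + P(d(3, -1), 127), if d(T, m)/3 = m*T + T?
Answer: -112096/3 ≈ -37365.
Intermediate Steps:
d(T, m) = 3*T + 3*T*m (d(T, m) = 3*(m*T + T) = 3*(T*m + T) = 3*(T + T*m) = 3*T + 3*T*m)
P(w, k) = -202/3 - w/3 (P(w, k) = -(202 + w)/3 = -202/3 - w/3)
-37298 + P(d(3, -1), 127) = -37298 + (-202/3 - 3*(1 - 1)) = -37298 + (-202/3 - 3*0) = -37298 + (-202/3 - 1/3*0) = -37298 + (-202/3 + 0) = -37298 - 202/3 = -112096/3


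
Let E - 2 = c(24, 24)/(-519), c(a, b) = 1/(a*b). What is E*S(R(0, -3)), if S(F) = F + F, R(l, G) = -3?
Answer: -597887/49824 ≈ -12.000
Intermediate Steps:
S(F) = 2*F
c(a, b) = 1/(a*b)
E = 597887/298944 (E = 2 + (1/(24*24))/(-519) = 2 + ((1/24)*(1/24))*(-1/519) = 2 + (1/576)*(-1/519) = 2 - 1/298944 = 597887/298944 ≈ 2.0000)
E*S(R(0, -3)) = 597887*(2*(-3))/298944 = (597887/298944)*(-6) = -597887/49824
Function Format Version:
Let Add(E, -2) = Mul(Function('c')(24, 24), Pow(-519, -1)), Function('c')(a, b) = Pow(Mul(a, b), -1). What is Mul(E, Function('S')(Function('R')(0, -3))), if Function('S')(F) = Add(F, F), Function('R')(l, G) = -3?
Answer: Rational(-597887, 49824) ≈ -12.000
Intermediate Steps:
Function('S')(F) = Mul(2, F)
Function('c')(a, b) = Mul(Pow(a, -1), Pow(b, -1))
E = Rational(597887, 298944) (E = Add(2, Mul(Mul(Pow(24, -1), Pow(24, -1)), Pow(-519, -1))) = Add(2, Mul(Mul(Rational(1, 24), Rational(1, 24)), Rational(-1, 519))) = Add(2, Mul(Rational(1, 576), Rational(-1, 519))) = Add(2, Rational(-1, 298944)) = Rational(597887, 298944) ≈ 2.0000)
Mul(E, Function('S')(Function('R')(0, -3))) = Mul(Rational(597887, 298944), Mul(2, -3)) = Mul(Rational(597887, 298944), -6) = Rational(-597887, 49824)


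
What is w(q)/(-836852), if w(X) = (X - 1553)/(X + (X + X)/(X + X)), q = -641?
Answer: -1097/267792640 ≈ -4.0965e-6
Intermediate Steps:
w(X) = (-1553 + X)/(1 + X) (w(X) = (-1553 + X)/(X + (2*X)/((2*X))) = (-1553 + X)/(X + (2*X)*(1/(2*X))) = (-1553 + X)/(X + 1) = (-1553 + X)/(1 + X))
w(q)/(-836852) = ((-1553 - 641)/(1 - 641))/(-836852) = (-2194/(-640))*(-1/836852) = -1/640*(-2194)*(-1/836852) = (1097/320)*(-1/836852) = -1097/267792640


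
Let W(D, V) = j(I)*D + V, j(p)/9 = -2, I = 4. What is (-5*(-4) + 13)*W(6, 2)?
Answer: -3498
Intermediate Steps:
j(p) = -18 (j(p) = 9*(-2) = -18)
W(D, V) = V - 18*D (W(D, V) = -18*D + V = V - 18*D)
(-5*(-4) + 13)*W(6, 2) = (-5*(-4) + 13)*(2 - 18*6) = (20 + 13)*(2 - 108) = 33*(-106) = -3498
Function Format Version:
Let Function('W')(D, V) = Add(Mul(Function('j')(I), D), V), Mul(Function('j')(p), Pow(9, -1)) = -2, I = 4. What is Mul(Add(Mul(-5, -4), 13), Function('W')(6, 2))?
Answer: -3498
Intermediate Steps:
Function('j')(p) = -18 (Function('j')(p) = Mul(9, -2) = -18)
Function('W')(D, V) = Add(V, Mul(-18, D)) (Function('W')(D, V) = Add(Mul(-18, D), V) = Add(V, Mul(-18, D)))
Mul(Add(Mul(-5, -4), 13), Function('W')(6, 2)) = Mul(Add(Mul(-5, -4), 13), Add(2, Mul(-18, 6))) = Mul(Add(20, 13), Add(2, -108)) = Mul(33, -106) = -3498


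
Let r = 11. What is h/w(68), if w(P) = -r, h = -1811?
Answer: 1811/11 ≈ 164.64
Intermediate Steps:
w(P) = -11 (w(P) = -1*11 = -11)
h/w(68) = -1811/(-11) = -1811*(-1/11) = 1811/11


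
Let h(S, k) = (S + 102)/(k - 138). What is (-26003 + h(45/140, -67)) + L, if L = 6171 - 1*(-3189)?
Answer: -19106737/1148 ≈ -16644.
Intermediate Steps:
h(S, k) = (102 + S)/(-138 + k)
L = 9360 (L = 6171 + 3189 = 9360)
(-26003 + h(45/140, -67)) + L = (-26003 + (102 + 45/140)/(-138 - 67)) + 9360 = (-26003 + (102 + 45*(1/140))/(-205)) + 9360 = (-26003 - (102 + 9/28)/205) + 9360 = (-26003 - 1/205*2865/28) + 9360 = (-26003 - 573/1148) + 9360 = -29852017/1148 + 9360 = -19106737/1148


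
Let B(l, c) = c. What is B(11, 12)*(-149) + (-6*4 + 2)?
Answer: -1810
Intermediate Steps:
B(11, 12)*(-149) + (-6*4 + 2) = 12*(-149) + (-6*4 + 2) = -1788 + (-24 + 2) = -1788 - 22 = -1810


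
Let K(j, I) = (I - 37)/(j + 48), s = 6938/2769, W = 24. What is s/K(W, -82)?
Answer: -166512/109837 ≈ -1.5160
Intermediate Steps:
s = 6938/2769 (s = 6938*(1/2769) = 6938/2769 ≈ 2.5056)
K(j, I) = (-37 + I)/(48 + j)
s/K(W, -82) = 6938/(2769*(((-37 - 82)/(48 + 24)))) = 6938/(2769*((-119/72))) = 6938/(2769*(((1/72)*(-119)))) = 6938/(2769*(-119/72)) = (6938/2769)*(-72/119) = -166512/109837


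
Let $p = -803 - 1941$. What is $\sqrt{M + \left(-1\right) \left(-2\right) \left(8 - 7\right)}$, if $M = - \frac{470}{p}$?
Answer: $\frac{3 \sqrt{2317}}{98} \approx 1.4735$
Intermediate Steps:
$p = -2744$ ($p = -803 - 1941 = -2744$)
$M = \frac{235}{1372}$ ($M = - \frac{470}{-2744} = \left(-470\right) \left(- \frac{1}{2744}\right) = \frac{235}{1372} \approx 0.17128$)
$\sqrt{M + \left(-1\right) \left(-2\right) \left(8 - 7\right)} = \sqrt{\frac{235}{1372} + \left(-1\right) \left(-2\right) \left(8 - 7\right)} = \sqrt{\frac{235}{1372} + 2 \left(8 - 7\right)} = \sqrt{\frac{235}{1372} + 2 \cdot 1} = \sqrt{\frac{235}{1372} + 2} = \sqrt{\frac{2979}{1372}} = \frac{3 \sqrt{2317}}{98}$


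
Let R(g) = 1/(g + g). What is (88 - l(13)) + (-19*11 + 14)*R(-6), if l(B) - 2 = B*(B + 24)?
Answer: -1515/4 ≈ -378.75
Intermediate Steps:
R(g) = 1/(2*g)
l(B) = 2 + B*(24 + B) (l(B) = 2 + B*(B + 24) = 2 + B*(24 + B))
(88 - l(13)) + (-19*11 + 14)*R(-6) = (88 - (2 + 13**2 + 24*13)) + (-19*11 + 14)*((1/2)/(-6)) = (88 - (2 + 169 + 312)) + (-209 + 14)*((1/2)*(-1/6)) = (88 - 1*483) - 195*(-1/12) = (88 - 483) + 65/4 = -395 + 65/4 = -1515/4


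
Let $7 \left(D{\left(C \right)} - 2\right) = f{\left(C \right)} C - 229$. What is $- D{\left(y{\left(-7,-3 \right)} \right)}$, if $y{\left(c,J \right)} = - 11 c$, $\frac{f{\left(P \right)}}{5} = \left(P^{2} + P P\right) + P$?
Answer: $- \frac{4594760}{7} \approx -6.5639 \cdot 10^{5}$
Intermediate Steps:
$f{\left(P \right)} = 5 P + 10 P^{2}$ ($f{\left(P \right)} = 5 \left(\left(P^{2} + P P\right) + P\right) = 5 \left(\left(P^{2} + P^{2}\right) + P\right) = 5 \left(2 P^{2} + P\right) = 5 \left(P + 2 P^{2}\right) = 5 P + 10 P^{2}$)
$D{\left(C \right)} = - \frac{215}{7} + \frac{5 C^{2} \left(1 + 2 C\right)}{7}$ ($D{\left(C \right)} = 2 + \frac{5 C \left(1 + 2 C\right) C - 229}{7} = 2 + \frac{5 C^{2} \left(1 + 2 C\right) - 229}{7} = 2 + \frac{-229 + 5 C^{2} \left(1 + 2 C\right)}{7} = 2 + \left(- \frac{229}{7} + \frac{5 C^{2} \left(1 + 2 C\right)}{7}\right) = - \frac{215}{7} + \frac{5 C^{2} \left(1 + 2 C\right)}{7}$)
$- D{\left(y{\left(-7,-3 \right)} \right)} = - (- \frac{215}{7} + \frac{5 \left(\left(-11\right) \left(-7\right)\right)^{2} \left(1 + 2 \left(\left(-11\right) \left(-7\right)\right)\right)}{7}) = - (- \frac{215}{7} + \frac{5 \cdot 77^{2} \left(1 + 2 \cdot 77\right)}{7}) = - (- \frac{215}{7} + \frac{5}{7} \cdot 5929 \left(1 + 154\right)) = - (- \frac{215}{7} + \frac{5}{7} \cdot 5929 \cdot 155) = - (- \frac{215}{7} + 656425) = \left(-1\right) \frac{4594760}{7} = - \frac{4594760}{7}$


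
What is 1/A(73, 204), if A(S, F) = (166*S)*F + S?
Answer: 1/2472145 ≈ 4.0451e-7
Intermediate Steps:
A(S, F) = S + 166*F*S (A(S, F) = 166*F*S + S = S + 166*F*S)
1/A(73, 204) = 1/(73*(1 + 166*204)) = 1/(73*(1 + 33864)) = 1/(73*33865) = 1/2472145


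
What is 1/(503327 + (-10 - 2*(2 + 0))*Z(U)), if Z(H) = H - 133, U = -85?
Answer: 1/506379 ≈ 1.9748e-6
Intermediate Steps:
Z(H) = -133 + H
1/(503327 + (-10 - 2*(2 + 0))*Z(U)) = 1/(503327 + (-10 - 2*(2 + 0))*(-133 - 85)) = 1/(503327 + (-10 - 2*2)*(-218)) = 1/(503327 + (-10 - 4)*(-218)) = 1/(503327 - 14*(-218)) = 1/(503327 + 3052) = 1/506379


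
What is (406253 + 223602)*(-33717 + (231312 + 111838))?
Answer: 194897922215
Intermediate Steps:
(406253 + 223602)*(-33717 + (231312 + 111838)) = 629855*(-33717 + 343150) = 629855*309433 = 194897922215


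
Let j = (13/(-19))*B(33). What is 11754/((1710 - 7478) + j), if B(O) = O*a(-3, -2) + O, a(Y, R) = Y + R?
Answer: -111663/53938 ≈ -2.0702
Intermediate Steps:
a(Y, R) = R + Y
B(O) = -4*O (B(O) = O*(-2 - 3) + O = O*(-5) + O = -5*O + O = -4*O)
j = 1716/19 (j = (13/(-19))*(-4*33) = (13*(-1/19))*(-132) = -13/19*(-132) = 1716/19 ≈ 90.316)
11754/((1710 - 7478) + j) = 11754/((1710 - 7478) + 1716/19) = 11754/(-5768 + 1716/19) = 11754/(-107876/19) = 11754*(-19/107876) = -111663/53938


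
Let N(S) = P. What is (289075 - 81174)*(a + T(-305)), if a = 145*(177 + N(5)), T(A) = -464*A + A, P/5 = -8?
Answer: 33488693080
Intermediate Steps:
P = -40 (P = 5*(-8) = -40)
N(S) = -40
T(A) = -463*A
a = 19865 (a = 145*(177 - 40) = 145*137 = 19865)
(289075 - 81174)*(a + T(-305)) = (289075 - 81174)*(19865 - 463*(-305)) = 207901*(19865 + 141215) = 207901*161080 = 33488693080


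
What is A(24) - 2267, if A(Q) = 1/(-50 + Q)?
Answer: -58943/26 ≈ -2267.0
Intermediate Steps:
A(24) - 2267 = 1/(-50 + 24) - 2267 = 1/(-26) - 2267 = -1/26 - 2267 = -58943/26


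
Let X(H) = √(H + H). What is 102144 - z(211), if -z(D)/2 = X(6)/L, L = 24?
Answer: 102144 + √3/6 ≈ 1.0214e+5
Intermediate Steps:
X(H) = √2*√H (X(H) = √(2*H) = √2*√H)
z(D) = -√3/6 (z(D) = -2*√2*√6/24 = -2*2*√3/24 = -√3/6)
102144 - z(211) = 102144 - (-1)*√3/6 = 102144 + √3/6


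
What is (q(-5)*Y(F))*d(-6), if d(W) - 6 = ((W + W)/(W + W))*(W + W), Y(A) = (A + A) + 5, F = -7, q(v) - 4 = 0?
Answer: 216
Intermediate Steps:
q(v) = 4 (q(v) = 4 + 0 = 4)
Y(A) = 5 + 2*A (Y(A) = 2*A + 5 = 5 + 2*A)
d(W) = 6 + 2*W (d(W) = 6 + ((W + W)/(W + W))*(W + W) = 6 + ((2*W)/((2*W)))*(2*W) = 6 + ((2*W)*(1/(2*W)))*(2*W) = 6 + 1*(2*W) = 6 + 2*W)
(q(-5)*Y(F))*d(-6) = (4*(5 + 2*(-7)))*(6 + 2*(-6)) = (4*(5 - 14))*(6 - 12) = (4*(-9))*(-6) = -36*(-6) = 216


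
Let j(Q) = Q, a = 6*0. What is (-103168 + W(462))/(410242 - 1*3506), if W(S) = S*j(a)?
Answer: -6448/25421 ≈ -0.25365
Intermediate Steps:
a = 0
W(S) = 0 (W(S) = S*0 = 0)
(-103168 + W(462))/(410242 - 1*3506) = (-103168 + 0)/(410242 - 1*3506) = -103168/(410242 - 3506) = -103168/406736 = -103168*1/406736 = -6448/25421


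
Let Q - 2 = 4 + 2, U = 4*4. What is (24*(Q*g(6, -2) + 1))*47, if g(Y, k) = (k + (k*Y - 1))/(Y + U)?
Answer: -55272/11 ≈ -5024.7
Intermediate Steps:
U = 16
g(Y, k) = (-1 + k + Y*k)/(16 + Y) (g(Y, k) = (k + (k*Y - 1))/(Y + 16) = (k + (Y*k - 1))/(16 + Y) = (k + (-1 + Y*k))/(16 + Y) = (-1 + k + Y*k)/(16 + Y))
Q = 8 (Q = 2 + (4 + 2) = 2 + 6 = 8)
(24*(Q*g(6, -2) + 1))*47 = (24*(8*((-1 - 2 + 6*(-2))/(16 + 6)) + 1))*47 = (24*(8*((-1 - 2 - 12)/22) + 1))*47 = (24*(8*((1/22)*(-15)) + 1))*47 = (24*(8*(-15/22) + 1))*47 = (24*(-60/11 + 1))*47 = (24*(-49/11))*47 = -1176/11*47 = -55272/11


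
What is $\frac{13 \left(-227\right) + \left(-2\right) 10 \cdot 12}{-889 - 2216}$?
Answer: $\frac{3191}{3105} \approx 1.0277$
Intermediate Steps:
$\frac{13 \left(-227\right) + \left(-2\right) 10 \cdot 12}{-889 - 2216} = \frac{-2951 - 240}{-3105} = \left(-2951 - 240\right) \left(- \frac{1}{3105}\right) = \left(-3191\right) \left(- \frac{1}{3105}\right) = \frac{3191}{3105}$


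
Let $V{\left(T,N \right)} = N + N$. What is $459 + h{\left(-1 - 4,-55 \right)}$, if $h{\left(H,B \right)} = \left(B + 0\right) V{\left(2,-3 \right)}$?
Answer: $789$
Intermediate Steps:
$V{\left(T,N \right)} = 2 N$
$h{\left(H,B \right)} = - 6 B$ ($h{\left(H,B \right)} = \left(B + 0\right) 2 \left(-3\right) = B \left(-6\right) = - 6 B$)
$459 + h{\left(-1 - 4,-55 \right)} = 459 - -330 = 459 + 330 = 789$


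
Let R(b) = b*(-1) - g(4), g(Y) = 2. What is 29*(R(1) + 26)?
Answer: 667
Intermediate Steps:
R(b) = -2 - b (R(b) = b*(-1) - 1*2 = -b - 2 = -2 - b)
29*(R(1) + 26) = 29*((-2 - 1*1) + 26) = 29*((-2 - 1) + 26) = 29*(-3 + 26) = 29*23 = 667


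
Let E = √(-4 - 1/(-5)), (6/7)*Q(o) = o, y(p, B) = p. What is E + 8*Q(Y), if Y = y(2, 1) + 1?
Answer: 28 + I*√95/5 ≈ 28.0 + 1.9494*I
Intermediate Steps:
Y = 3 (Y = 2 + 1 = 3)
Q(o) = 7*o/6
E = I*√95/5 (E = √(-4 - 1*(-⅕)) = √(-4 + ⅕) = √(-19/5) = I*√95/5 ≈ 1.9494*I)
E + 8*Q(Y) = I*√95/5 + 8*((7/6)*3) = I*√95/5 + 8*(7/2) = I*√95/5 + 28 = 28 + I*√95/5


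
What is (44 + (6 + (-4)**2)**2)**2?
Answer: 278784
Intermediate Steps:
(44 + (6 + (-4)**2)**2)**2 = (44 + (6 + 16)**2)**2 = (44 + 22**2)**2 = (44 + 484)**2 = 528**2 = 278784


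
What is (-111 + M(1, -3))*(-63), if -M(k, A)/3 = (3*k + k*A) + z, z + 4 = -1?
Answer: 6048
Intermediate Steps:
z = -5 (z = -4 - 1 = -5)
M(k, A) = 15 - 9*k - 3*A*k (M(k, A) = -3*((3*k + k*A) - 5) = -3*((3*k + A*k) - 5) = -3*(-5 + 3*k + A*k) = 15 - 9*k - 3*A*k)
(-111 + M(1, -3))*(-63) = (-111 + (15 - 9*1 - 3*(-3)*1))*(-63) = (-111 + (15 - 9 + 9))*(-63) = (-111 + 15)*(-63) = -96*(-63) = 6048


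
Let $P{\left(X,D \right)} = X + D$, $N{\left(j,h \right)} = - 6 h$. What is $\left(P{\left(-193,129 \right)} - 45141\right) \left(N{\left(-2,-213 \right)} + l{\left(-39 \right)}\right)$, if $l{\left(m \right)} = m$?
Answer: $-56008995$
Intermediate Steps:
$P{\left(X,D \right)} = D + X$
$\left(P{\left(-193,129 \right)} - 45141\right) \left(N{\left(-2,-213 \right)} + l{\left(-39 \right)}\right) = \left(\left(129 - 193\right) - 45141\right) \left(\left(-6\right) \left(-213\right) - 39\right) = \left(-64 - 45141\right) \left(1278 - 39\right) = \left(-45205\right) 1239 = -56008995$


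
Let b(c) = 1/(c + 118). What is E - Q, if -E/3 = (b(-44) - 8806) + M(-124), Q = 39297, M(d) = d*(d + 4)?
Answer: -4256409/74 ≈ -57519.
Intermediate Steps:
M(d) = d*(4 + d)
b(c) = 1/(118 + c)
E = -1348431/74 (E = -3*((1/(118 - 44) - 8806) - 124*(4 - 124)) = -3*((1/74 - 8806) - 124*(-120)) = -3*((1/74 - 8806) + 14880) = -3*(-651643/74 + 14880) = -3*449477/74 = -1348431/74 ≈ -18222.)
E - Q = -1348431/74 - 1*39297 = -1348431/74 - 39297 = -4256409/74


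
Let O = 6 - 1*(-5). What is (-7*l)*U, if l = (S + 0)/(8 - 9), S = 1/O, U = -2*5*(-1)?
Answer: 70/11 ≈ 6.3636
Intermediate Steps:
U = 10 (U = -10*(-1) = 10)
O = 11 (O = 6 + 5 = 11)
S = 1/11 ≈ 0.090909
l = -1/11 (l = (1/11 + 0)/(8 - 9) = (1/11)/(-1) = (1/11)*(-1) = -1/11 ≈ -0.090909)
(-7*l)*U = -7*(-1/11)*10 = (7/11)*10 = 70/11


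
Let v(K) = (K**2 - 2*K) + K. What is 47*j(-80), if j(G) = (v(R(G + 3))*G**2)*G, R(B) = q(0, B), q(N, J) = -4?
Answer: -481280000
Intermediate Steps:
R(B) = -4
v(K) = K**2 - K
j(G) = 20*G**3 (j(G) = ((-4*(-1 - 4))*G**2)*G = ((-4*(-5))*G**2)*G = (20*G**2)*G = 20*G**3)
47*j(-80) = 47*(20*(-80)**3) = 47*(20*(-512000)) = 47*(-10240000) = -481280000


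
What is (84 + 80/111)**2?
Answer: 88435216/12321 ≈ 7177.6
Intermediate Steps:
(84 + 80/111)**2 = (9404/111)**2 = 88435216/12321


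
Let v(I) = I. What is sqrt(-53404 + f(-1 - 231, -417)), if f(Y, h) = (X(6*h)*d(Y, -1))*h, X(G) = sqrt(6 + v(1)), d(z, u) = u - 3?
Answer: 2*sqrt(-13351 + 417*sqrt(7)) ≈ 221.34*I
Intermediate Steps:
d(z, u) = -3 + u
X(G) = sqrt(7) (X(G) = sqrt(6 + 1) = sqrt(7))
f(Y, h) = -4*h*sqrt(7) (f(Y, h) = (sqrt(7)*(-3 - 1))*h = (sqrt(7)*(-4))*h = (-4*sqrt(7))*h = -4*h*sqrt(7))
sqrt(-53404 + f(-1 - 231, -417)) = sqrt(-53404 - 4*(-417)*sqrt(7)) = sqrt(-53404 + 1668*sqrt(7))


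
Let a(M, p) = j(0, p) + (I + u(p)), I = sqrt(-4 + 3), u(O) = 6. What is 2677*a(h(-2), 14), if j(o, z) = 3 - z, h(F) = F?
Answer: -13385 + 2677*I ≈ -13385.0 + 2677.0*I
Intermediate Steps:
I
a(M, p) = 9 + I - p (a(M, p) = (3 - p) + (I + 6) = (3 - p) + (6 + I) = 9 + I - p)
2677*a(h(-2), 14) = 2677*(9 + I - 1*14) = 2677*(9 + I - 14) = 2677*(-5 + I) = -13385 + 2677*I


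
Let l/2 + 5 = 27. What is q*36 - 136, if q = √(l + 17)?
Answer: -136 + 36*√61 ≈ 145.17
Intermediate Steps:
l = 44 (l = -10 + 2*27 = -10 + 54 = 44)
q = √61 (q = √(44 + 17) = √61 ≈ 7.8102)
q*36 - 136 = √61*36 - 136 = 36*√61 - 136 = -136 + 36*√61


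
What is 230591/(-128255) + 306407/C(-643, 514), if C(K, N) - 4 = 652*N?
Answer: -37980193227/42982354660 ≈ -0.88362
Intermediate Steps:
C(K, N) = 4 + 652*N
230591/(-128255) + 306407/C(-643, 514) = 230591/(-128255) + 306407/(4 + 652*514) = 230591*(-1/128255) + 306407/(4 + 335128) = -230591/128255 + 306407/335132 = -37980193227/42982354660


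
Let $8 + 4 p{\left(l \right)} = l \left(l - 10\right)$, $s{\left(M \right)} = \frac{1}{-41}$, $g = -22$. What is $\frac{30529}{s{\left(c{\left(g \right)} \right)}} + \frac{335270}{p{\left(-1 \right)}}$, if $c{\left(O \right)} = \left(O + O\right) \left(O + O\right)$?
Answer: $- \frac{2413987}{3} \approx -8.0466 \cdot 10^{5}$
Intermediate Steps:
$c{\left(O \right)} = 4 O^{2}$ ($c{\left(O \right)} = 2 O 2 O = 4 O^{2}$)
$s{\left(M \right)} = - \frac{1}{41}$
$p{\left(l \right)} = -2 + \frac{l \left(-10 + l\right)}{4}$ ($p{\left(l \right)} = -2 + \frac{l \left(l - 10\right)}{4} = -2 + \frac{l \left(-10 + l\right)}{4}$)
$\frac{30529}{s{\left(c{\left(g \right)} \right)}} + \frac{335270}{p{\left(-1 \right)}} = \frac{30529}{- \frac{1}{41}} + \frac{335270}{-2 - - \frac{5}{2} + \frac{\left(-1\right)^{2}}{4}} = 30529 \left(-41\right) + \frac{335270}{-2 + \frac{5}{2} + \frac{1}{4} \cdot 1} = -1251689 + \frac{335270}{-2 + \frac{5}{2} + \frac{1}{4}} = -1251689 + \frac{335270}{\frac{3}{4}} = -1251689 + 335270 \cdot \frac{4}{3} = -1251689 + \frac{1341080}{3} = - \frac{2413987}{3}$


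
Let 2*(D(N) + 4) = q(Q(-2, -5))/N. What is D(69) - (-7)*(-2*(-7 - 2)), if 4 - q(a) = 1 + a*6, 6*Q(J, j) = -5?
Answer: 8422/69 ≈ 122.06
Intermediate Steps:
Q(J, j) = -⅚ (Q(J, j) = (⅙)*(-5) = -⅚)
q(a) = 3 - 6*a (q(a) = 4 - (1 + a*6) = 4 - (1 + 6*a) = 4 + (-1 - 6*a) = 3 - 6*a)
D(N) = -4 + 4/N (D(N) = -4 + ((3 - 6*(-⅚))/N)/2 = -4 + ((3 + 5)/N)/2 = -4 + (8/N)/2 = -4 + 4/N)
D(69) - (-7)*(-2*(-7 - 2)) = (-4 + 4/69) - (-7)*(-2*(-7 - 2)) = (-4 + 4*(1/69)) - (-7)*(-2*(-9)) = (-4 + 4/69) - (-7)*18 = -272/69 - 1*(-126) = -272/69 + 126 = 8422/69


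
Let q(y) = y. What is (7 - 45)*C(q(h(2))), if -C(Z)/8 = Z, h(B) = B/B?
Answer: 304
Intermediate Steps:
h(B) = 1
C(Z) = -8*Z
(7 - 45)*C(q(h(2))) = (7 - 45)*(-8*1) = -38*(-8) = 304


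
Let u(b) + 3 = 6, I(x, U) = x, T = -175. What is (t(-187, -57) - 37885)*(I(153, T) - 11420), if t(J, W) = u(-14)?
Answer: 426816494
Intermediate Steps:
u(b) = 3 (u(b) = -3 + 6 = 3)
t(J, W) = 3
(t(-187, -57) - 37885)*(I(153, T) - 11420) = (3 - 37885)*(153 - 11420) = -37882*(-11267) = 426816494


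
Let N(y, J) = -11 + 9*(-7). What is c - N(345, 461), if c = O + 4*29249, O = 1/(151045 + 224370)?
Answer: 43949834051/375415 ≈ 1.1707e+5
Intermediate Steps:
O = 1/375415 ≈ 2.6637e-6
c = 43922053341/375415 (c = 1/375415 + 4*29249 = 1/375415 + 116996 = 43922053341/375415 ≈ 1.1700e+5)
N(y, J) = -74 (N(y, J) = -11 - 63 = -74)
c - N(345, 461) = 43922053341/375415 - 1*(-74) = 43922053341/375415 + 74 = 43949834051/375415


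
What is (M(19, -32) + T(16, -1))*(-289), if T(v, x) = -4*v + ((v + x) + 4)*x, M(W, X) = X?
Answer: 33235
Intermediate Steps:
T(v, x) = -4*v + x*(4 + v + x) (T(v, x) = -4*v + (4 + v + x)*x = -4*v + x*(4 + v + x))
(M(19, -32) + T(16, -1))*(-289) = (-32 + ((-1)² - 4*16 + 4*(-1) + 16*(-1)))*(-289) = (-32 + (1 - 64 - 4 - 16))*(-289) = (-32 - 83)*(-289) = -115*(-289) = 33235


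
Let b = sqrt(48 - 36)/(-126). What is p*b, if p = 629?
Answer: -629*sqrt(3)/63 ≈ -17.293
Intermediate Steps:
b = -sqrt(3)/63 (b = sqrt(12)*(-1/126) = (2*sqrt(3))*(-1/126) = -sqrt(3)/63 ≈ -0.027493)
p*b = 629*(-sqrt(3)/63) = -629*sqrt(3)/63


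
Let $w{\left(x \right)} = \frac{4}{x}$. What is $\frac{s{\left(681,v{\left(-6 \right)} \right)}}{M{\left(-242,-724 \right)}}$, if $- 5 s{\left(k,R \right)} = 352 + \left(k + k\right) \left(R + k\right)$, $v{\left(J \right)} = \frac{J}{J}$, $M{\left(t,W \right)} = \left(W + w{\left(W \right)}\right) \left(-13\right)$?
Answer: $- \frac{168191716}{8517925} \approx -19.746$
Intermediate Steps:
$M{\left(t,W \right)} = - \frac{52}{W} - 13 W$ ($M{\left(t,W \right)} = \left(W + \frac{4}{W}\right) \left(-13\right) = - \frac{52}{W} - 13 W$)
$v{\left(J \right)} = 1$
$s{\left(k,R \right)} = - \frac{352}{5} - \frac{2 k \left(R + k\right)}{5}$ ($s{\left(k,R \right)} = - \frac{352 + \left(k + k\right) \left(R + k\right)}{5} = - \frac{352 + 2 k \left(R + k\right)}{5} = - \frac{352}{5} - \frac{2 k \left(R + k\right)}{5}$)
$\frac{s{\left(681,v{\left(-6 \right)} \right)}}{M{\left(-242,-724 \right)}} = \frac{- \frac{352}{5} - \frac{2 \cdot 681^{2}}{5} - \frac{2}{5} \cdot 681}{- \frac{52}{-724} - -9412} = \frac{- \frac{352}{5} - \frac{927522}{5} - \frac{1362}{5}}{\left(-52\right) \left(- \frac{1}{724}\right) + 9412} = \frac{- \frac{352}{5} - \frac{927522}{5} - \frac{1362}{5}}{\frac{13}{181} + 9412} = - \frac{929236}{5 \cdot \frac{1703585}{181}} = \left(- \frac{929236}{5}\right) \frac{181}{1703585} = - \frac{168191716}{8517925}$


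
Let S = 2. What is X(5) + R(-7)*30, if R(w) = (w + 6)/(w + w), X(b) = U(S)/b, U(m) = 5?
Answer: 22/7 ≈ 3.1429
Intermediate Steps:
X(b) = 5/b
R(w) = (6 + w)/(2*w) (R(w) = (6 + w)/((2*w)) = (6 + w)*(1/(2*w)) = (6 + w)/(2*w))
X(5) + R(-7)*30 = 5/5 + ((1/2)*(6 - 7)/(-7))*30 = 5*(1/5) + ((1/2)*(-1/7)*(-1))*30 = 1 + (1/14)*30 = 1 + 15/7 = 22/7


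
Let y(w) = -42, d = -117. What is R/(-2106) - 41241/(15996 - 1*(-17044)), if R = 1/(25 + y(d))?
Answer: -12512519/10024560 ≈ -1.2482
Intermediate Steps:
R = -1/17 (R = 1/(25 - 42) = 1/(-17) = -1/17 ≈ -0.058824)
R/(-2106) - 41241/(15996 - 1*(-17044)) = -1/17/(-2106) - 41241/(15996 - 1*(-17044)) = -1/17*(-1/2106) - 41241/(15996 + 17044) = 1/35802 - 41241/33040 = 1/35802 - 41241*1/33040 = 1/35802 - 699/560 = -12512519/10024560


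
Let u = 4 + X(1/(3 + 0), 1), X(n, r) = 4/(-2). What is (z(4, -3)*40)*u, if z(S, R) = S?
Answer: 320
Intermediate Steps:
X(n, r) = -2 (X(n, r) = 4*(-½) = -2)
u = 2 (u = 4 - 2 = 2)
(z(4, -3)*40)*u = (4*40)*2 = 160*2 = 320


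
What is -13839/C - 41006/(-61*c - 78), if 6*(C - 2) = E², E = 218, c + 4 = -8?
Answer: -500891363/7772136 ≈ -64.447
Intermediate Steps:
c = -12 (c = -4 - 8 = -12)
C = 23768/3 (C = 2 + (⅙)*218² = 2 + (⅙)*47524 = 2 + 23762/3 = 23768/3 ≈ 7922.7)
-13839/C - 41006/(-61*c - 78) = -13839/23768/3 - 41006/(-61*(-12) - 78) = -13839*3/23768 - 41006/(732 - 78) = -41517/23768 - 41006/654 = -41517/23768 - 41006*1/654 = -41517/23768 - 20503/327 = -500891363/7772136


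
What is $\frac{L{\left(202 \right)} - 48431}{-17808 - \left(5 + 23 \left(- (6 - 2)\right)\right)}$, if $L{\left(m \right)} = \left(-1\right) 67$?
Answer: $\frac{16166}{5907} \approx 2.7368$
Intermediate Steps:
$L{\left(m \right)} = -67$
$\frac{L{\left(202 \right)} - 48431}{-17808 - \left(5 + 23 \left(- (6 - 2)\right)\right)} = \frac{-67 - 48431}{-17808 - \left(5 + 23 \left(- (6 - 2)\right)\right)} = - \frac{48498}{-17808 - \left(5 + 23 \left(\left(-1\right) 4\right)\right)} = - \frac{48498}{-17808 - -87} = - \frac{48498}{-17808 + \left(92 - 5\right)} = - \frac{48498}{-17808 + 87} = - \frac{48498}{-17721} = \left(-48498\right) \left(- \frac{1}{17721}\right) = \frac{16166}{5907}$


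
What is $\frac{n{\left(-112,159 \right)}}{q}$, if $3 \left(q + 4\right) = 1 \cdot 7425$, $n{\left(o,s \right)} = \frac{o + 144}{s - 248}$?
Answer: $- \frac{32}{219919} \approx -0.00014551$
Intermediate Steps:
$n{\left(o,s \right)} = \frac{144 + o}{-248 + s}$
$q = 2471$ ($q = -4 + \frac{1 \cdot 7425}{3} = -4 + \frac{1}{3} \cdot 7425 = -4 + 2475 = 2471$)
$\frac{n{\left(-112,159 \right)}}{q} = \frac{\frac{1}{-248 + 159} \left(144 - 112\right)}{2471} = \frac{1}{-89} \cdot 32 \cdot \frac{1}{2471} = \left(- \frac{1}{89}\right) 32 \cdot \frac{1}{2471} = \left(- \frac{32}{89}\right) \frac{1}{2471} = - \frac{32}{219919}$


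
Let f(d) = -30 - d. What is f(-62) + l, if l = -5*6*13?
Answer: -358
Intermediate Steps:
l = -390 (l = -30*13 = -390)
f(-62) + l = (-30 - 1*(-62)) - 390 = (-30 + 62) - 390 = 32 - 390 = -358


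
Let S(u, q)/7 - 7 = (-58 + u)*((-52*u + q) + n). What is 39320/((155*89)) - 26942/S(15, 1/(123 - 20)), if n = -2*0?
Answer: 91275473785/33366085137 ≈ 2.7356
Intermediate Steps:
n = 0
S(u, q) = 49 + 7*(-58 + u)*(q - 52*u) (S(u, q) = 49 + 7*((-58 + u)*((-52*u + q) + 0)) = 49 + 7*((-58 + u)*((q - 52*u) + 0)) = 49 + 7*((-58 + u)*(q - 52*u)) = 49 + 7*(-58 + u)*(q - 52*u))
39320/((155*89)) - 26942/S(15, 1/(123 - 20)) = 39320/((155*89)) - 26942/(49 - 406/(123 - 20) - 364*15² + 21112*15 + 7*15/(123 - 20)) = 39320/13795 - 26942/(49 - 406/103 - 364*225 + 316680 + 7*15/103) = 39320*(1/13795) - 26942/(49 - 406*1/103 - 81900 + 316680 + 7*(1/103)*15) = 7864/2759 - 26942/(49 - 406/103 - 81900 + 316680 + 105/103) = 7864/2759 - 26942/24187086/103 = 7864/2759 - 26942*103/24187086 = 7864/2759 - 1387513/12093543 = 91275473785/33366085137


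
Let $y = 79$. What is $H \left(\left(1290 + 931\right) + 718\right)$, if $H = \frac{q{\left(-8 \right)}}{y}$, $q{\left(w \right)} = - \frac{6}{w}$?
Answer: $\frac{8817}{316} \approx 27.902$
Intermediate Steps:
$H = \frac{3}{316}$ ($H = \frac{\left(-6\right) \frac{1}{-8}}{79} = \left(-6\right) \left(- \frac{1}{8}\right) \frac{1}{79} = \frac{3}{4} \cdot \frac{1}{79} = \frac{3}{316} \approx 0.0094937$)
$H \left(\left(1290 + 931\right) + 718\right) = \frac{3 \left(\left(1290 + 931\right) + 718\right)}{316} = \frac{3 \left(2221 + 718\right)}{316} = \frac{3}{316} \cdot 2939 = \frac{8817}{316}$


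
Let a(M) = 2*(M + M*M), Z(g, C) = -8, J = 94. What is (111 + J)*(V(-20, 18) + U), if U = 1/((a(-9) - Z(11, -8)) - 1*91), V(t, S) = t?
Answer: -249895/61 ≈ -4096.6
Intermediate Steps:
a(M) = 2*M + 2*M² (a(M) = 2*(M + M²) = 2*M + 2*M²)
U = 1/61 (U = 1/((2*(-9)*(1 - 9) - 1*(-8)) - 1*91) = 1/((2*(-9)*(-8) + 8) - 91) = 1/((144 + 8) - 91) = 1/(152 - 91) = 1/61 ≈ 0.016393)
(111 + J)*(V(-20, 18) + U) = (111 + 94)*(-20 + 1/61) = 205*(-1219/61) = -249895/61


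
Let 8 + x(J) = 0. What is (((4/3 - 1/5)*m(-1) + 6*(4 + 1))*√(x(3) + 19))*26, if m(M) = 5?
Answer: 2782*√11/3 ≈ 3075.6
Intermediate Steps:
x(J) = -8 (x(J) = -8 + 0 = -8)
(((4/3 - 1/5)*m(-1) + 6*(4 + 1))*√(x(3) + 19))*26 = (((4/3 - 1/5)*5 + 6*(4 + 1))*√(-8 + 19))*26 = (((4*(⅓) - 1*⅕)*5 + 6*5)*√11)*26 = (((4/3 - ⅕)*5 + 30)*√11)*26 = (((17/15)*5 + 30)*√11)*26 = ((17/3 + 30)*√11)*26 = (107*√11/3)*26 = 2782*√11/3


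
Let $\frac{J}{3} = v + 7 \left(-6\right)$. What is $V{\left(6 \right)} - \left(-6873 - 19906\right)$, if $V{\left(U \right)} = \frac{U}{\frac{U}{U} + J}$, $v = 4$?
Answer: $\frac{3026021}{113} \approx 26779.0$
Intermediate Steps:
$J = -114$ ($J = 3 \left(4 + 7 \left(-6\right)\right) = 3 \left(4 - 42\right) = 3 \left(-38\right) = -114$)
$V{\left(U \right)} = - \frac{U}{113}$ ($V{\left(U \right)} = \frac{U}{\frac{U}{U} - 114} = \frac{U}{1 - 114} = \frac{U}{-113} = - \frac{U}{113}$)
$V{\left(6 \right)} - \left(-6873 - 19906\right) = \left(- \frac{1}{113}\right) 6 - \left(-6873 - 19906\right) = - \frac{6}{113} - \left(-6873 - 19906\right) = - \frac{6}{113} - -26779 = - \frac{6}{113} + 26779 = \frac{3026021}{113}$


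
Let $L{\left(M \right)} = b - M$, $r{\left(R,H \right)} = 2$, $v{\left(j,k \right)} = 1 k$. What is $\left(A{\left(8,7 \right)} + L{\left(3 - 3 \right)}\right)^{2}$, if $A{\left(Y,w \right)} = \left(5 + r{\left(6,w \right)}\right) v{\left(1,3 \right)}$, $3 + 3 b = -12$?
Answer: $256$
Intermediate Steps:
$v{\left(j,k \right)} = k$
$b = -5$ ($b = -1 + \frac{1}{3} \left(-12\right) = -1 - 4 = -5$)
$L{\left(M \right)} = -5 - M$
$A{\left(Y,w \right)} = 21$ ($A{\left(Y,w \right)} = \left(5 + 2\right) 3 = 7 \cdot 3 = 21$)
$\left(A{\left(8,7 \right)} + L{\left(3 - 3 \right)}\right)^{2} = \left(21 - 5\right)^{2} = 16^{2} = 256$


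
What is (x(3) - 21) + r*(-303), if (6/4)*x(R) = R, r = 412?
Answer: -124855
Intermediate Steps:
x(R) = 2*R/3
(x(3) - 21) + r*(-303) = ((⅔)*3 - 21) + 412*(-303) = (2 - 21) - 124836 = -19 - 124836 = -124855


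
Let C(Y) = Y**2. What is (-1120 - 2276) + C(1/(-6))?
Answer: -122255/36 ≈ -3396.0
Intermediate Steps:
(-1120 - 2276) + C(1/(-6)) = (-1120 - 2276) + (1/(-6))**2 = -3396 + (-1/6)**2 = -3396 + 1/36 = -122255/36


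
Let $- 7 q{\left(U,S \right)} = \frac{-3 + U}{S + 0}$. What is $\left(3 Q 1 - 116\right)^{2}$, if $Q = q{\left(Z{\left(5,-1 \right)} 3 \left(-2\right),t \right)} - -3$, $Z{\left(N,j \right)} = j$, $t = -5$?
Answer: $\frac{13957696}{1225} \approx 11394.0$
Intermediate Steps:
$q{\left(U,S \right)} = - \frac{-3 + U}{7 S}$ ($q{\left(U,S \right)} = - \frac{\left(-3 + U\right) \frac{1}{S + 0}}{7} = - \frac{\left(-3 + U\right) \frac{1}{S}}{7} = - \frac{\frac{1}{S} \left(-3 + U\right)}{7} = - \frac{-3 + U}{7 S}$)
$Q = \frac{108}{35}$ ($Q = \frac{3 - \left(-1\right) 3 \left(-2\right)}{7 \left(-5\right)} - -3 = \frac{1}{7} \left(- \frac{1}{5}\right) \left(3 - \left(-3\right) \left(-2\right)\right) + 3 = \frac{1}{7} \left(- \frac{1}{5}\right) \left(3 - 6\right) + 3 = \frac{1}{7} \left(- \frac{1}{5}\right) \left(-3\right) + 3 = \frac{3}{35} + 3 = \frac{108}{35} \approx 3.0857$)
$\left(3 Q 1 - 116\right)^{2} = \left(3 \cdot \frac{108}{35} \cdot 1 - 116\right)^{2} = \left(\frac{324}{35} \cdot 1 - 116\right)^{2} = \left(\frac{324}{35} - 116\right)^{2} = \left(- \frac{3736}{35}\right)^{2} = \frac{13957696}{1225}$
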